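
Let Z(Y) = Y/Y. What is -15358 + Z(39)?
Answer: -15357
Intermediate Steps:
Z(Y) = 1
-15358 + Z(39) = -15358 + 1 = -15357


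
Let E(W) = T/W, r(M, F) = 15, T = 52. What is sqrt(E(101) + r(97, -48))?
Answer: sqrt(158267)/101 ≈ 3.9389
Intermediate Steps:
E(W) = 52/W
sqrt(E(101) + r(97, -48)) = sqrt(52/101 + 15) = sqrt(1567/101) = sqrt(158267)/101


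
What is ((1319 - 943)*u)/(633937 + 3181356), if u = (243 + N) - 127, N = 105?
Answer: 4888/224429 ≈ 0.021780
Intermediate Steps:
u = 221 (u = (243 + 105) - 127 = 348 - 127 = 221)
((1319 - 943)*u)/(633937 + 3181356) = ((1319 - 943)*221)/(633937 + 3181356) = (376*221)/3815293 = 83096*(1/3815293) = 4888/224429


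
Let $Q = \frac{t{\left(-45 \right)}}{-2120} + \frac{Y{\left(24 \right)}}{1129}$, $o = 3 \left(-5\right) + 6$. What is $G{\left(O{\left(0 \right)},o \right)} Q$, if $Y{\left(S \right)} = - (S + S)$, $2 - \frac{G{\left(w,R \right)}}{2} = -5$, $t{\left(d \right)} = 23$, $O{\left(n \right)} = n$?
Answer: $- \frac{894089}{1196740} \approx -0.7471$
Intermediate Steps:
$o = -9$ ($o = -15 + 6 = -9$)
$G{\left(w,R \right)} = 14$ ($G{\left(w,R \right)} = 4 - -10 = 4 + 10 = 14$)
$Y{\left(S \right)} = - 2 S$
$Q = - \frac{127727}{2393480}$ ($Q = \frac{23}{-2120} + \frac{\left(-2\right) 24}{1129} = 23 \left(- \frac{1}{2120}\right) - \frac{48}{1129} = - \frac{23}{2120} - \frac{48}{1129} = - \frac{127727}{2393480} \approx -0.053365$)
$G{\left(O{\left(0 \right)},o \right)} Q = 14 \left(- \frac{127727}{2393480}\right) = - \frac{894089}{1196740}$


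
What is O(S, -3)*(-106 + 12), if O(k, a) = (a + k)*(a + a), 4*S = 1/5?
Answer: -8319/5 ≈ -1663.8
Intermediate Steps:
S = 1/20 (S = (1/4)/5 = (1/4)*(1/5) = 1/20 ≈ 0.050000)
O(k, a) = 2*a*(a + k) (O(k, a) = (a + k)*(2*a) = 2*a*(a + k))
O(S, -3)*(-106 + 12) = (2*(-3)*(-3 + 1/20))*(-106 + 12) = (2*(-3)*(-59/20))*(-94) = (177/10)*(-94) = -8319/5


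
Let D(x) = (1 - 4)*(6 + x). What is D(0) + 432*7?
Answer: 3006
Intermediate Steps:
D(x) = -18 - 3*x (D(x) = -3*(6 + x) = -18 - 3*x)
D(0) + 432*7 = (-18 - 3*0) + 432*7 = (-18 + 0) + 3024 = -18 + 3024 = 3006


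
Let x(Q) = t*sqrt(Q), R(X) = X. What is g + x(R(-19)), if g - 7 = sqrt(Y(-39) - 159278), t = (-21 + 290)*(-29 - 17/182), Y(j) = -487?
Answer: 7 + I*sqrt(159765) - 1424355*I*sqrt(19)/182 ≈ 7.0 - 33714.0*I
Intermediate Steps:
t = -1424355/182 (t = 269*(-29 - 17*1/182) = 269*(-29 - 17/182) = 269*(-5295/182) = -1424355/182 ≈ -7826.1)
g = 7 + I*sqrt(159765) (g = 7 + sqrt(-487 - 159278) = 7 + sqrt(-159765) = 7 + I*sqrt(159765) ≈ 7.0 + 399.71*I)
x(Q) = -1424355*sqrt(Q)/182
g + x(R(-19)) = (7 + I*sqrt(159765)) - 1424355*I*sqrt(19)/182 = 7 + I*sqrt(159765) - 1424355*I*sqrt(19)/182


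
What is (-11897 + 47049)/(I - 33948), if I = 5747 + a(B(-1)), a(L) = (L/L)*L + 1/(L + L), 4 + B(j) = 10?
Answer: -421824/338339 ≈ -1.2467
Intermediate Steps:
B(j) = 6 (B(j) = -4 + 10 = 6)
a(L) = L + 1/(2*L) (a(L) = 1*L + 1/(2*L) = L + 1/(2*L))
I = 69037/12 (I = 5747 + (6 + (½)/6) = 5747 + (6 + (½)*(⅙)) = 5747 + (6 + 1/12) = 5747 + 73/12 = 69037/12 ≈ 5753.1)
(-11897 + 47049)/(I - 33948) = (-11897 + 47049)/(69037/12 - 33948) = 35152/(-338339/12) = 35152*(-12/338339) = -421824/338339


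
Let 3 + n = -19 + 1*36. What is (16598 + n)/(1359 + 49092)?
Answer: 16612/50451 ≈ 0.32927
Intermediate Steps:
n = 14 (n = -3 + (-19 + 1*36) = -3 + (-19 + 36) = -3 + 17 = 14)
(16598 + n)/(1359 + 49092) = (16598 + 14)/(1359 + 49092) = 16612/50451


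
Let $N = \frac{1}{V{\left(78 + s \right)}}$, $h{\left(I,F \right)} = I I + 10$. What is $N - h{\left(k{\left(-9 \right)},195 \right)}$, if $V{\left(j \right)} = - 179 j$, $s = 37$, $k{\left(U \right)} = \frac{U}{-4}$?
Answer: $- \frac{4961001}{329360} \approx -15.063$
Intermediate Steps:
$k{\left(U \right)} = - \frac{U}{4}$ ($k{\left(U \right)} = U \left(- \frac{1}{4}\right) = - \frac{U}{4}$)
$h{\left(I,F \right)} = 10 + I^{2}$ ($h{\left(I,F \right)} = I^{2} + 10 = 10 + I^{2}$)
$N = - \frac{1}{20585}$ ($N = \frac{1}{\left(-179\right) \left(78 + 37\right)} = \frac{1}{\left(-179\right) 115} = \frac{1}{-20585} = - \frac{1}{20585} \approx -4.8579 \cdot 10^{-5}$)
$N - h{\left(k{\left(-9 \right)},195 \right)} = - \frac{1}{20585} - \left(10 + \left(\left(- \frac{1}{4}\right) \left(-9\right)\right)^{2}\right) = - \frac{1}{20585} - \left(10 + \left(\frac{9}{4}\right)^{2}\right) = - \frac{1}{20585} - \left(10 + \frac{81}{16}\right) = - \frac{1}{20585} - \frac{241}{16} = - \frac{4961001}{329360}$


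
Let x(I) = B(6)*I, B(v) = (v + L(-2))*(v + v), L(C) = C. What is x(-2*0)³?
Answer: 0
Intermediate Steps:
B(v) = 2*v*(-2 + v) (B(v) = (v - 2)*(v + v) = (-2 + v)*(2*v) = 2*v*(-2 + v))
x(I) = 48*I (x(I) = (2*6*(-2 + 6))*I = (2*6*4)*I = 48*I)
x(-2*0)³ = (48*(-2*0))³ = (48*0)³ = 0³ = 0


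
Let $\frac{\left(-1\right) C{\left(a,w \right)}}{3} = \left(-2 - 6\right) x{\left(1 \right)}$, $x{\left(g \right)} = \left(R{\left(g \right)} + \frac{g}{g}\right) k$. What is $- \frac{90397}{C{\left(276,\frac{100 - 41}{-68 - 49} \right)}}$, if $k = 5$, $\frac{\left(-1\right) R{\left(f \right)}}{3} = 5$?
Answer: $\frac{90397}{1680} \approx 53.808$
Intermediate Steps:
$R{\left(f \right)} = -15$ ($R{\left(f \right)} = \left(-3\right) 5 = -15$)
$x{\left(g \right)} = -70$ ($x{\left(g \right)} = \left(-15 + \frac{g}{g}\right) 5 = \left(-15 + 1\right) 5 = \left(-14\right) 5 = -70$)
$C{\left(a,w \right)} = -1680$ ($C{\left(a,w \right)} = - 3 \left(-2 - 6\right) \left(-70\right) = - 3 \left(\left(-8\right) \left(-70\right)\right) = \left(-3\right) 560 = -1680$)
$- \frac{90397}{C{\left(276,\frac{100 - 41}{-68 - 49} \right)}} = - \frac{90397}{-1680} = \left(-90397\right) \left(- \frac{1}{1680}\right) = \frac{90397}{1680}$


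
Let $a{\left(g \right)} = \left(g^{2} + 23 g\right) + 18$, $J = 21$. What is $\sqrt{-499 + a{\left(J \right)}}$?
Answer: $\sqrt{443} \approx 21.048$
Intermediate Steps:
$a{\left(g \right)} = 18 + g^{2} + 23 g$
$\sqrt{-499 + a{\left(J \right)}} = \sqrt{-499 + \left(18 + 21^{2} + 23 \cdot 21\right)} = \sqrt{-499 + \left(18 + 441 + 483\right)} = \sqrt{-499 + 942} = \sqrt{443}$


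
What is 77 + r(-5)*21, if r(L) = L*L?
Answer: 602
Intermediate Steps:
r(L) = L**2
77 + r(-5)*21 = 77 + (-5)**2*21 = 77 + 25*21 = 77 + 525 = 602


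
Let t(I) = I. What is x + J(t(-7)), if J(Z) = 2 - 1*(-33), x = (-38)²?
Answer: 1479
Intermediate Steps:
x = 1444
J(Z) = 35 (J(Z) = 2 + 33 = 35)
x + J(t(-7)) = 1444 + 35 = 1479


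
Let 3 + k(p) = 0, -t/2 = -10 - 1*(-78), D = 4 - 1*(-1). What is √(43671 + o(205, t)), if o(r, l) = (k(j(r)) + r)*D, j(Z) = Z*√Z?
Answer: √44681 ≈ 211.38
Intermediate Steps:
j(Z) = Z^(3/2)
D = 5 (D = 4 + 1 = 5)
t = -136 (t = -2*(-10 - 1*(-78)) = -2*(-10 + 78) = -2*68 = -136)
k(p) = -3 (k(p) = -3 + 0 = -3)
o(r, l) = -15 + 5*r (o(r, l) = (-3 + r)*5 = -15 + 5*r)
√(43671 + o(205, t)) = √(43671 + (-15 + 5*205)) = √(43671 + (-15 + 1025)) = √(43671 + 1010) = √44681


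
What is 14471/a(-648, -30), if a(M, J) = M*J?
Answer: 14471/19440 ≈ 0.74439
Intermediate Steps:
a(M, J) = J*M
14471/a(-648, -30) = 14471/((-30*(-648))) = 14471/19440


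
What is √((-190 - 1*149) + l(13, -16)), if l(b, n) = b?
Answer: I*√326 ≈ 18.055*I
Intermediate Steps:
√((-190 - 1*149) + l(13, -16)) = √((-190 - 1*149) + 13) = √((-190 - 149) + 13) = √(-339 + 13) = √(-326) = I*√326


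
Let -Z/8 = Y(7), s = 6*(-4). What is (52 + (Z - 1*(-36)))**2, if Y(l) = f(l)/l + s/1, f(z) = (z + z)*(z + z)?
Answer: 3136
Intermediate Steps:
s = -24
f(z) = 4*z**2 (f(z) = (2*z)*(2*z) = 4*z**2)
Y(l) = -24 + 4*l (Y(l) = (4*l**2)/l - 24/1 = 4*l - 24*1 = 4*l - 24 = -24 + 4*l)
Z = -32 (Z = -8*(-24 + 4*7) = -8*(-24 + 28) = -8*4 = -32)
(52 + (Z - 1*(-36)))**2 = (52 + (-32 - 1*(-36)))**2 = (52 + (-32 + 36))**2 = (52 + 4)**2 = 56**2 = 3136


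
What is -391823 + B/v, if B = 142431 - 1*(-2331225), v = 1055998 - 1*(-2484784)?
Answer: -693678675965/1770391 ≈ -3.9182e+5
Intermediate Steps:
v = 3540782 (v = 1055998 + 2484784 = 3540782)
B = 2473656 (B = 142431 + 2331225 = 2473656)
-391823 + B/v = -391823 + 2473656/3540782 = -391823 + 2473656*(1/3540782) = -391823 + 1236828/1770391 = -693678675965/1770391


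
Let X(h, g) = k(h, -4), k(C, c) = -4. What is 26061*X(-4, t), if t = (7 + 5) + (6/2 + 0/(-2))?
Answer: -104244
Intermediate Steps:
t = 15 (t = 12 + (6*(½) + 0*(-½)) = 12 + (3 + 0) = 12 + 3 = 15)
X(h, g) = -4
26061*X(-4, t) = 26061*(-4) = -104244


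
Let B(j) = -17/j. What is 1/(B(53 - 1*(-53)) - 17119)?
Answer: -106/1814631 ≈ -5.8414e-5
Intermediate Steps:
1/(B(53 - 1*(-53)) - 17119) = 1/(-17/(53 - 1*(-53)) - 17119) = 1/(-17/(53 + 53) - 17119) = 1/(-17/106 - 17119) = 1/(-1814631/106) = -106/1814631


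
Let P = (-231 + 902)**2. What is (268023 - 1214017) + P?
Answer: -495753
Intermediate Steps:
P = 450241 (P = 671**2 = 450241)
(268023 - 1214017) + P = (268023 - 1214017) + 450241 = -945994 + 450241 = -495753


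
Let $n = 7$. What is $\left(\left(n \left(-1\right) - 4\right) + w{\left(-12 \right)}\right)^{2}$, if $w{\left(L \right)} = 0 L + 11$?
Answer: $0$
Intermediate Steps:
$w{\left(L \right)} = 11$ ($w{\left(L \right)} = 0 + 11 = 11$)
$\left(\left(n \left(-1\right) - 4\right) + w{\left(-12 \right)}\right)^{2} = \left(\left(7 \left(-1\right) - 4\right) + 11\right)^{2} = \left(\left(-7 - 4\right) + 11\right)^{2} = \left(-11 + 11\right)^{2} = 0^{2} = 0$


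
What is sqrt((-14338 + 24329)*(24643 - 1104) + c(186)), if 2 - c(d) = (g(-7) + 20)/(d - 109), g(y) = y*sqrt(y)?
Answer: sqrt(1394371255739 + 539*I*sqrt(7))/77 ≈ 15336.0 + 7.842e-6*I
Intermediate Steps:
g(y) = y**(3/2)
c(d) = 2 - (20 - 7*I*sqrt(7))/(-109 + d) (c(d) = 2 - ((-7)**(3/2) + 20)/(d - 109) = 2 - (-7*I*sqrt(7) + 20)/(-109 + d) = 2 - (20 - 7*I*sqrt(7))/(-109 + d))
sqrt((-14338 + 24329)*(24643 - 1104) + c(186)) = sqrt((-14338 + 24329)*(24643 - 1104) + (-238 + 2*186 + 7*I*sqrt(7))/(-109 + 186)) = sqrt(9991*23539 + (-238 + 372 + 7*I*sqrt(7))/77) = sqrt(235178149 + (134 + 7*I*sqrt(7))/77) = sqrt(235178149 + (134/77 + I*sqrt(7)/11)) = sqrt(18108717607/77 + I*sqrt(7)/11)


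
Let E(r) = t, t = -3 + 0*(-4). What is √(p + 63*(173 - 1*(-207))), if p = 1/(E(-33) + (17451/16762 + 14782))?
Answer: √1469356246920593627278/247743049 ≈ 154.73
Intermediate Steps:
t = -3 (t = -3 + 0 = -3)
E(r) = -3
p = 16762/247743049 (p = 1/(-3 + (17451/16762 + 14782)) = 1/(-3 + 247793335/16762) = 1/(247743049/16762) = 16762/247743049 ≈ 6.7659e-5)
√(p + 63*(173 - 1*(-207))) = √(16762/247743049 + 63*(173 - 1*(-207))) = √(16762/247743049 + 63*(173 + 207)) = √(16762/247743049 + 63*380) = √(16762/247743049 + 23940) = √(5930968609822/247743049) = √1469356246920593627278/247743049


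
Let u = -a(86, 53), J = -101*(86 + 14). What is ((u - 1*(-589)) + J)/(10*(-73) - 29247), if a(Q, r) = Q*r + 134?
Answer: 14203/29977 ≈ 0.47380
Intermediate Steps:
J = -10100 (J = -101*100 = -10100)
a(Q, r) = 134 + Q*r
u = -4692 (u = -(134 + 86*53) = -(134 + 4558) = -1*4692 = -4692)
((u - 1*(-589)) + J)/(10*(-73) - 29247) = ((-4692 - 1*(-589)) - 10100)/(10*(-73) - 29247) = ((-4692 + 589) - 10100)/(-730 - 29247) = (-4103 - 10100)/(-29977) = -14203*(-1/29977) = 14203/29977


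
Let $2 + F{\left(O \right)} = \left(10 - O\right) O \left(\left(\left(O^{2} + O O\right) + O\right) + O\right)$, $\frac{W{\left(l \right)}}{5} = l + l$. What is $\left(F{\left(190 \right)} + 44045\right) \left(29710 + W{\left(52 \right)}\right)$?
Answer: $-75036662860110$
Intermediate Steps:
$W{\left(l \right)} = 10 l$ ($W{\left(l \right)} = 5 \left(l + l\right) = 5 \cdot 2 l = 10 l$)
$F{\left(O \right)} = -2 + O \left(10 - O\right) \left(2 O + 2 O^{2}\right)$ ($F{\left(O \right)} = -2 + \left(10 - O\right) O \left(\left(\left(O^{2} + O O\right) + O\right) + O\right) = -2 + \left(10 - O\right) O \left(\left(\left(O^{2} + O^{2}\right) + O\right) + O\right) = -2 + \left(10 - O\right) O \left(\left(2 O^{2} + O\right) + O\right) = -2 + \left(10 - O\right) O \left(\left(O + 2 O^{2}\right) + O\right) = -2 + \left(10 - O\right) O \left(2 O + 2 O^{2}\right) = -2 + O \left(10 - O\right) \left(2 O + 2 O^{2}\right)$)
$\left(F{\left(190 \right)} + 44045\right) \left(29710 + W{\left(52 \right)}\right) = \left(\left(-2 - 2 \cdot 190^{4} + 18 \cdot 190^{3} + 20 \cdot 190^{2}\right) + 44045\right) \left(29710 + 10 \cdot 52\right) = \left(\left(-2 - 2606420000 + 18 \cdot 6859000 + 20 \cdot 36100\right) + 44045\right) \left(29710 + 520\right) = \left(\left(-2 - 2606420000 + 123462000 + 722000\right) + 44045\right) 30230 = \left(-2482236002 + 44045\right) 30230 = \left(-2482191957\right) 30230 = -75036662860110$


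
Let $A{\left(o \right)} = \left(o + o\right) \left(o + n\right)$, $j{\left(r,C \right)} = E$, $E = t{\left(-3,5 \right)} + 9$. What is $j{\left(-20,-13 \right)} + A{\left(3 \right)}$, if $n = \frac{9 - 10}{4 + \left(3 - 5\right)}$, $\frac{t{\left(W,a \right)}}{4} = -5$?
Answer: $4$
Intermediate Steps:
$t{\left(W,a \right)} = -20$ ($t{\left(W,a \right)} = 4 \left(-5\right) = -20$)
$E = -11$ ($E = -20 + 9 = -11$)
$j{\left(r,C \right)} = -11$
$n = - \frac{1}{2}$ ($n = - \frac{1}{4 + \left(3 - 5\right)} = - \frac{1}{4 - 2} = - \frac{1}{2} \approx -0.5$)
$A{\left(o \right)} = 2 o \left(- \frac{1}{2} + o\right)$ ($A{\left(o \right)} = \left(o + o\right) \left(o - \frac{1}{2}\right) = 2 o \left(- \frac{1}{2} + o\right)$)
$j{\left(-20,-13 \right)} + A{\left(3 \right)} = -11 + 3 \left(-1 + 2 \cdot 3\right) = -11 + 3 \left(-1 + 6\right) = -11 + 3 \cdot 5 = -11 + 15 = 4$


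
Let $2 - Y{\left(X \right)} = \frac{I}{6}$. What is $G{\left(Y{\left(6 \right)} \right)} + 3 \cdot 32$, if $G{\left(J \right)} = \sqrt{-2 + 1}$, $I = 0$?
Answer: $96 + i \approx 96.0 + 1.0 i$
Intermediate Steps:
$Y{\left(X \right)} = 2$ ($Y{\left(X \right)} = 2 - \frac{0}{6} = 2 - 0 \cdot \frac{1}{6} = 2 - 0 = 2 + 0 = 2$)
$G{\left(J \right)} = i$ ($G{\left(J \right)} = \sqrt{-1} = i$)
$G{\left(Y{\left(6 \right)} \right)} + 3 \cdot 32 = i + 3 \cdot 32 = i + 96 = 96 + i$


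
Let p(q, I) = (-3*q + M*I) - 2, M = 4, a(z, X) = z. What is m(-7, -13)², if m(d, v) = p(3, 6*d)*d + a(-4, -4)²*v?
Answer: 1092025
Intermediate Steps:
p(q, I) = -2 - 3*q + 4*I (p(q, I) = (-3*q + 4*I) - 2 = -2 - 3*q + 4*I)
m(d, v) = 16*v + d*(-11 + 24*d) (m(d, v) = (-2 - 3*3 + 4*(6*d))*d + (-4)²*v = (-2 - 9 + 24*d)*d + 16*v = (-11 + 24*d)*d + 16*v = d*(-11 + 24*d) + 16*v = 16*v + d*(-11 + 24*d))
m(-7, -13)² = (16*(-13) - 7*(-11 + 24*(-7)))² = (-208 - 7*(-11 - 168))² = (-208 - 7*(-179))² = (-208 + 1253)² = 1045² = 1092025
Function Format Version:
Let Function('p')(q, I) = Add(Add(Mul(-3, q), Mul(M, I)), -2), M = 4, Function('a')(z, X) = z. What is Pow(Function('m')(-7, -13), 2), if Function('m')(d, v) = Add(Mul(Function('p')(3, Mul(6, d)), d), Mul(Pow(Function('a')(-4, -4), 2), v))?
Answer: 1092025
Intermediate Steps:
Function('p')(q, I) = Add(-2, Mul(-3, q), Mul(4, I)) (Function('p')(q, I) = Add(Add(Mul(-3, q), Mul(4, I)), -2) = Add(-2, Mul(-3, q), Mul(4, I)))
Function('m')(d, v) = Add(Mul(16, v), Mul(d, Add(-11, Mul(24, d)))) (Function('m')(d, v) = Add(Mul(Add(-2, Mul(-3, 3), Mul(4, Mul(6, d))), d), Mul(Pow(-4, 2), v)) = Add(Mul(Add(-2, -9, Mul(24, d)), d), Mul(16, v)) = Add(Mul(Add(-11, Mul(24, d)), d), Mul(16, v)) = Add(Mul(d, Add(-11, Mul(24, d))), Mul(16, v)) = Add(Mul(16, v), Mul(d, Add(-11, Mul(24, d)))))
Pow(Function('m')(-7, -13), 2) = Pow(Add(Mul(16, -13), Mul(-7, Add(-11, Mul(24, -7)))), 2) = Pow(Add(-208, Mul(-7, Add(-11, -168))), 2) = Pow(Add(-208, Mul(-7, -179)), 2) = Pow(Add(-208, 1253), 2) = Pow(1045, 2) = 1092025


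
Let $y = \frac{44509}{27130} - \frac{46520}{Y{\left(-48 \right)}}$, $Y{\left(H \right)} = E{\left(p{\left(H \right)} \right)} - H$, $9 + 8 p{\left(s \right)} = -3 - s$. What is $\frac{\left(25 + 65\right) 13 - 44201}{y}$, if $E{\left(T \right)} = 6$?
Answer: $\frac{31520637810}{629842057} \approx 50.045$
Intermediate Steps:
$p{\left(s \right)} = - \frac{3}{2} - \frac{s}{8}$ ($p{\left(s \right)} = - \frac{9}{8} + \frac{-3 - s}{8} = - \frac{9}{8} - \left(\frac{3}{8} + \frac{s}{8}\right) = - \frac{3}{2} - \frac{s}{8}$)
$Y{\left(H \right)} = 6 - H$
$y = - \frac{629842057}{732510}$ ($y = \frac{44509}{27130} - \frac{46520}{6 - -48} = 44509 \cdot \frac{1}{27130} - \frac{46520}{6 + 48} = \frac{44509}{27130} - \frac{46520}{54} = \frac{44509}{27130} - \frac{23260}{27} = - \frac{629842057}{732510} \approx -859.84$)
$\frac{\left(25 + 65\right) 13 - 44201}{y} = \frac{\left(25 + 65\right) 13 - 44201}{- \frac{629842057}{732510}} = \left(90 \cdot 13 - 44201\right) \left(- \frac{732510}{629842057}\right) = \left(1170 - 44201\right) \left(- \frac{732510}{629842057}\right) = \left(-43031\right) \left(- \frac{732510}{629842057}\right) = \frac{31520637810}{629842057}$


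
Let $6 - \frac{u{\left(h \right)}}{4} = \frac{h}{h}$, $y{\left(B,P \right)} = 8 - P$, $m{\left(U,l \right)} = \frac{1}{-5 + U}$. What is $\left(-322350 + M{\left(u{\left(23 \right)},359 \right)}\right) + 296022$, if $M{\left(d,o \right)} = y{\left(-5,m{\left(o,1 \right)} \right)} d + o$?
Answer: $- \frac{4568203}{177} \approx -25809.0$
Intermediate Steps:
$u{\left(h \right)} = 20$ ($u{\left(h \right)} = 24 - 4 \frac{h}{h} = 24 - 4 = 20$)
$M{\left(d,o \right)} = o + d \left(8 - \frac{1}{-5 + o}\right)$ ($M{\left(d,o \right)} = \left(8 - \frac{1}{-5 + o}\right) d + o = d \left(8 - \frac{1}{-5 + o}\right) + o = o + d \left(8 - \frac{1}{-5 + o}\right)$)
$\left(-322350 + M{\left(u{\left(23 \right)},359 \right)}\right) + 296022 = \left(-322350 + \frac{20 \left(-41 + 8 \cdot 359\right) + 359 \left(-5 + 359\right)}{-5 + 359}\right) + 296022 = \left(-322350 + \frac{20 \left(-41 + 2872\right) + 359 \cdot 354}{354}\right) + 296022 = \left(-322350 + \frac{20 \cdot 2831 + 127086}{354}\right) + 296022 = \left(-322350 + \frac{56620 + 127086}{354}\right) + 296022 = \left(-322350 + \frac{1}{354} \cdot 183706\right) + 296022 = \left(-322350 + \frac{91853}{177}\right) + 296022 = - \frac{56964097}{177} + 296022 = - \frac{4568203}{177}$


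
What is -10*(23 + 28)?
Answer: -510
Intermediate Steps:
-10*(23 + 28) = -10*51 = -510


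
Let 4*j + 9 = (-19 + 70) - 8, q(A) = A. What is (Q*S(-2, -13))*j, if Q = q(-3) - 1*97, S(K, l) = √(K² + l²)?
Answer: -850*√173 ≈ -11180.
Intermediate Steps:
Q = -100 (Q = -3 - 1*97 = -3 - 97 = -100)
j = 17/2 (j = -9/4 + ((-19 + 70) - 8)/4 = -9/4 + (51 - 8)/4 = -9/4 + (¼)*43 = -9/4 + 43/4 = 17/2 ≈ 8.5000)
(Q*S(-2, -13))*j = -100*√((-2)² + (-13)²)*(17/2) = -100*√(4 + 169)*(17/2) = -100*√173*(17/2) = -850*√173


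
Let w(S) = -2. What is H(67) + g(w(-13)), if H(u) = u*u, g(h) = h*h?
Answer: 4493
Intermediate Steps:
g(h) = h²
H(u) = u²
H(67) + g(w(-13)) = 67² + (-2)² = 4489 + 4 = 4493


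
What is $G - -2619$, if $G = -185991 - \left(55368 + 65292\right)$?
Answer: $-304032$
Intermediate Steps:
$G = -306651$ ($G = -185991 - 120660 = -306651$)
$G - -2619 = -306651 - -2619 = -306651 + 2619 = -304032$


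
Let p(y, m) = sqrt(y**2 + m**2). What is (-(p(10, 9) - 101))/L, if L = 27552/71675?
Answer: 7239175/27552 - 71675*sqrt(181)/27552 ≈ 227.75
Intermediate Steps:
p(y, m) = sqrt(m**2 + y**2)
L = 27552/71675 (L = 27552*(1/71675) = 27552/71675 ≈ 0.38440)
(-(p(10, 9) - 101))/L = (-(sqrt(9**2 + 10**2) - 101))/(27552/71675) = -(sqrt(81 + 100) - 101)*(71675/27552) = -(sqrt(181) - 101)*(71675/27552) = -(-101 + sqrt(181))*(71675/27552) = (101 - sqrt(181))*(71675/27552) = 7239175/27552 - 71675*sqrt(181)/27552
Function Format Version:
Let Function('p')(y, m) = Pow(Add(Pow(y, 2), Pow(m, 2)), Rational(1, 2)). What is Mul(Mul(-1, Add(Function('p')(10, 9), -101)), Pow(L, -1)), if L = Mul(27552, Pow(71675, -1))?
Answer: Add(Rational(7239175, 27552), Mul(Rational(-71675, 27552), Pow(181, Rational(1, 2)))) ≈ 227.75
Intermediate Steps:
Function('p')(y, m) = Pow(Add(Pow(m, 2), Pow(y, 2)), Rational(1, 2))
L = Rational(27552, 71675) (L = Mul(27552, Rational(1, 71675)) = Rational(27552, 71675) ≈ 0.38440)
Mul(Mul(-1, Add(Function('p')(10, 9), -101)), Pow(L, -1)) = Mul(Mul(-1, Add(Pow(Add(Pow(9, 2), Pow(10, 2)), Rational(1, 2)), -101)), Pow(Rational(27552, 71675), -1)) = Mul(Mul(-1, Add(Pow(Add(81, 100), Rational(1, 2)), -101)), Rational(71675, 27552)) = Mul(Mul(-1, Add(Pow(181, Rational(1, 2)), -101)), Rational(71675, 27552)) = Mul(Mul(-1, Add(-101, Pow(181, Rational(1, 2)))), Rational(71675, 27552)) = Mul(Add(101, Mul(-1, Pow(181, Rational(1, 2)))), Rational(71675, 27552)) = Add(Rational(7239175, 27552), Mul(Rational(-71675, 27552), Pow(181, Rational(1, 2))))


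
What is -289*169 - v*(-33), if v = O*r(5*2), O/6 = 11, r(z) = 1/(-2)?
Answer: -49930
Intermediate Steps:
r(z) = -½
O = 66 (O = 6*11 = 66)
v = -33 (v = 66*(-½) = -33)
-289*169 - v*(-33) = -289*169 - 1*(-33)*(-33) = -48841 + 33*(-33) = -48841 - 1089 = -49930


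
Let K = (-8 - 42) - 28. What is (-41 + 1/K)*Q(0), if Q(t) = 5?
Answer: -15995/78 ≈ -205.06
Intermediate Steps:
K = -78 (K = -50 - 28 = -78)
(-41 + 1/K)*Q(0) = (-41 + 1/(-78))*5 = (-41 - 1/78)*5 = -3199/78*5 = -15995/78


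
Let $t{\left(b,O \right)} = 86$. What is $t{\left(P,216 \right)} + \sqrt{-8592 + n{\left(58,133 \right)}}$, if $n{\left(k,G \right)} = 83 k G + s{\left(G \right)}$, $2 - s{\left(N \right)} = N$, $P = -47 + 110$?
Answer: $86 + 3 \sqrt{70171} \approx 880.69$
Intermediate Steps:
$P = 63$
$s{\left(N \right)} = 2 - N$
$n{\left(k,G \right)} = 2 - G + 83 G k$ ($n{\left(k,G \right)} = 83 k G - \left(-2 + G\right) = 83 G k - \left(-2 + G\right) = 2 - G + 83 G k$)
$t{\left(P,216 \right)} + \sqrt{-8592 + n{\left(58,133 \right)}} = 86 + \sqrt{-8592 + \left(2 - 133 + 83 \cdot 133 \cdot 58\right)} = 86 + \sqrt{-8592 + \left(2 - 133 + 640262\right)} = 86 + \sqrt{-8592 + 640131} = 86 + \sqrt{631539} = 86 + 3 \sqrt{70171}$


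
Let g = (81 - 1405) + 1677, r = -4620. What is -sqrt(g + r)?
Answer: -I*sqrt(4267) ≈ -65.322*I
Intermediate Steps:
g = 353 (g = -1324 + 1677 = 353)
-sqrt(g + r) = -sqrt(353 - 4620) = -sqrt(-4267) = -I*sqrt(4267)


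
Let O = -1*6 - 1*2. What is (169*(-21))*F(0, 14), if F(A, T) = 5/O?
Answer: 17745/8 ≈ 2218.1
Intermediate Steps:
O = -8 (O = -6 - 2 = -8)
F(A, T) = -5/8 (F(A, T) = 5/(-8) = 5*(-⅛) = -5/8)
(169*(-21))*F(0, 14) = (169*(-21))*(-5/8) = -3549*(-5/8) = 17745/8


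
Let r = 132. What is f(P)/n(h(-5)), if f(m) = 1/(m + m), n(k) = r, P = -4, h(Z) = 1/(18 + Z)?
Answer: -1/1056 ≈ -0.00094697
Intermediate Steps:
n(k) = 132
f(m) = 1/(2*m)
f(P)/n(h(-5)) = ((1/2)/(-4))/132 = ((1/2)*(-1/4))*(1/132) = -1/8*1/132 = -1/1056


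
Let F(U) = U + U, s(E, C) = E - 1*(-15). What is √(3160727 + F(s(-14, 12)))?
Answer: 31*√3289 ≈ 1777.8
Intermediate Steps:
s(E, C) = 15 + E (s(E, C) = E + 15 = 15 + E)
F(U) = 2*U
√(3160727 + F(s(-14, 12))) = √(3160727 + 2*(15 - 14)) = √(3160727 + 2*1) = √(3160727 + 2) = √3160729 = 31*√3289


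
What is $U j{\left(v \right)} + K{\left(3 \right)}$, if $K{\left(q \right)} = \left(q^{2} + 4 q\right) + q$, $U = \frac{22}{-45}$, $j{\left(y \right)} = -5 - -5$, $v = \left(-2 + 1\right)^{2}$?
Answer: $24$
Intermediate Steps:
$v = 1$ ($v = \left(-1\right)^{2} = 1$)
$j{\left(y \right)} = 0$ ($j{\left(y \right)} = -5 + 5 = 0$)
$U = - \frac{22}{45}$ ($U = 22 \left(- \frac{1}{45}\right) = - \frac{22}{45} \approx -0.48889$)
$K{\left(q \right)} = q^{2} + 5 q$
$U j{\left(v \right)} + K{\left(3 \right)} = \left(- \frac{22}{45}\right) 0 + 3 \left(5 + 3\right) = 0 + 3 \cdot 8 = 0 + 24 = 24$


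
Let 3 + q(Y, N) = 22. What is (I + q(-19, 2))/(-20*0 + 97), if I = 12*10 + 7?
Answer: 146/97 ≈ 1.5052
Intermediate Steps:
q(Y, N) = 19 (q(Y, N) = -3 + 22 = 19)
I = 127 (I = 120 + 7 = 127)
(I + q(-19, 2))/(-20*0 + 97) = (127 + 19)/(-20*0 + 97) = 146/(0 + 97) = 146/97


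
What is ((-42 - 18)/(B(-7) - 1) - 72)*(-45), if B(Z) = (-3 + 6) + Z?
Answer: 2700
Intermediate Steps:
B(Z) = 3 + Z
((-42 - 18)/(B(-7) - 1) - 72)*(-45) = ((-42 - 18)/((3 - 7) - 1) - 72)*(-45) = (-60/(-4 - 1) - 72)*(-45) = (-60/(-5) - 72)*(-45) = (-60*(-1/5) - 72)*(-45) = (12 - 72)*(-45) = -60*(-45) = 2700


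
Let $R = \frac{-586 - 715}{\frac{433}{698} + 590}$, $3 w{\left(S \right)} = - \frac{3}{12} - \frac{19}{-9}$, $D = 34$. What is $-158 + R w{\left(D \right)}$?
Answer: $- \frac{3547763879}{22261662} \approx -159.37$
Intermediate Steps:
$w{\left(S \right)} = \frac{67}{108}$ ($w{\left(S \right)} = \frac{- \frac{3}{12} - \frac{19}{-9}}{3} = \frac{\left(-3\right) \frac{1}{12} - - \frac{19}{9}}{3} = \frac{- \frac{1}{4} + \frac{19}{9}}{3} = \frac{1}{3} \cdot \frac{67}{36} = \frac{67}{108}$)
$R = - \frac{908098}{412253}$ ($R = - \frac{1301}{433 \cdot \frac{1}{698} + 590} = - \frac{1301}{\frac{433}{698} + 590} = - \frac{1301}{\frac{412253}{698}} = \left(-1301\right) \frac{698}{412253} = - \frac{908098}{412253} \approx -2.2028$)
$-158 + R w{\left(D \right)} = -158 - \frac{30421283}{22261662} = - \frac{3547763879}{22261662}$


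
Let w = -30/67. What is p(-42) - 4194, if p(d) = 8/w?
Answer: -63178/15 ≈ -4211.9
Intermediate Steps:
w = -30/67 (w = -30*1/67 = -30/67 ≈ -0.44776)
p(d) = -268/15 (p(d) = 8/(-30/67) = 8*(-67/30) = -268/15)
p(-42) - 4194 = -268/15 - 4194 = -63178/15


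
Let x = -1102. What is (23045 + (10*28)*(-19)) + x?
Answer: 16623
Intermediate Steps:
(23045 + (10*28)*(-19)) + x = (23045 + (10*28)*(-19)) - 1102 = (23045 + 280*(-19)) - 1102 = (23045 - 5320) - 1102 = 17725 - 1102 = 16623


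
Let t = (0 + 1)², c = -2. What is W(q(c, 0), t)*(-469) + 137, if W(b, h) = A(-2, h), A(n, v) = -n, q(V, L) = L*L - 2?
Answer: -801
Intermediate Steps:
q(V, L) = -2 + L² (q(V, L) = L² - 2 = -2 + L²)
t = 1 (t = 1² = 1)
W(b, h) = 2 (W(b, h) = -1*(-2) = 2)
W(q(c, 0), t)*(-469) + 137 = 2*(-469) + 137 = -938 + 137 = -801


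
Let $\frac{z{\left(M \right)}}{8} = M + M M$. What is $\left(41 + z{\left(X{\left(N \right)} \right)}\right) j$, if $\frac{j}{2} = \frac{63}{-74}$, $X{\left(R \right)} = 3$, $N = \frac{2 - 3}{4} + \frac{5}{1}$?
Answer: $- \frac{8631}{37} \approx -233.27$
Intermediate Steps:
$N = \frac{19}{4}$ ($N = \left(-1\right) \frac{1}{4} + 5 \cdot 1 = - \frac{1}{4} + 5 = \frac{19}{4} \approx 4.75$)
$j = - \frac{63}{37}$ ($j = 2 \frac{63}{-74} = 2 \cdot 63 \left(- \frac{1}{74}\right) = 2 \left(- \frac{63}{74}\right) = - \frac{63}{37} \approx -1.7027$)
$z{\left(M \right)} = 8 M + 8 M^{2}$ ($z{\left(M \right)} = 8 \left(M + M M\right) = 8 \left(M + M^{2}\right) = 8 M + 8 M^{2}$)
$\left(41 + z{\left(X{\left(N \right)} \right)}\right) j = \left(41 + 8 \cdot 3 \left(1 + 3\right)\right) \left(- \frac{63}{37}\right) = \left(41 + 8 \cdot 3 \cdot 4\right) \left(- \frac{63}{37}\right) = \left(41 + 96\right) \left(- \frac{63}{37}\right) = 137 \left(- \frac{63}{37}\right) = - \frac{8631}{37}$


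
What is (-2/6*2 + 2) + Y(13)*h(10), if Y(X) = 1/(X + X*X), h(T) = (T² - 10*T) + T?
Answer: 379/273 ≈ 1.3883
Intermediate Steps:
h(T) = T² - 9*T
Y(X) = 1/(X + X²)
(-2/6*2 + 2) + Y(13)*h(10) = (-2/6*2 + 2) + (1/(13*(1 + 13)))*(10*(-9 + 10)) = (-2*⅙*2 + 2) + ((1/13)/14)*(10*1) = (-⅓*2 + 2) + ((1/13)*(1/14))*10 = (-⅔ + 2) + (1/182)*10 = 4/3 + 5/91 = 379/273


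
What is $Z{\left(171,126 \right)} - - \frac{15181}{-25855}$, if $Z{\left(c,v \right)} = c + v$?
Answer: $\frac{7663754}{25855} \approx 296.41$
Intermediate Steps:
$Z{\left(171,126 \right)} - - \frac{15181}{-25855} = \left(171 + 126\right) - - \frac{15181}{-25855} = 297 - \left(-15181\right) \left(- \frac{1}{25855}\right) = 297 - \frac{15181}{25855} = \frac{7663754}{25855}$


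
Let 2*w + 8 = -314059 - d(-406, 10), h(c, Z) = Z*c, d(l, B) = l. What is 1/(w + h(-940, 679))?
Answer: -2/1590181 ≈ -1.2577e-6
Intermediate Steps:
w = -313661/2 (w = -4 + (-314059 - 1*(-406))/2 = -4 + (-314059 + 406)/2 = -4 + (1/2)*(-313653) = -4 - 313653/2 = -313661/2 ≈ -1.5683e+5)
1/(w + h(-940, 679)) = 1/(-313661/2 + 679*(-940)) = 1/(-313661/2 - 638260) = 1/(-1590181/2) = -2/1590181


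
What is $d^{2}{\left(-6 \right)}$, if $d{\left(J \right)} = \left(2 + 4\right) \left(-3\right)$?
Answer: $324$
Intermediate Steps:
$d{\left(J \right)} = -18$ ($d{\left(J \right)} = 6 \left(-3\right) = -18$)
$d^{2}{\left(-6 \right)} = \left(-18\right)^{2} = 324$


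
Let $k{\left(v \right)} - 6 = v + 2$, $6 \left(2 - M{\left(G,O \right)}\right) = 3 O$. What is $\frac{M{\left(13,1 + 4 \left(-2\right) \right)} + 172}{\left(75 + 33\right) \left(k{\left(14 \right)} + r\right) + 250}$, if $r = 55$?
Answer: $\frac{355}{17132} \approx 0.020721$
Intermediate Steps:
$M{\left(G,O \right)} = 2 - \frac{O}{2}$ ($M{\left(G,O \right)} = 2 - \frac{3 O}{6} = 2 - \frac{O}{2}$)
$k{\left(v \right)} = 8 + v$ ($k{\left(v \right)} = 6 + \left(v + 2\right) = 6 + \left(2 + v\right) = 8 + v$)
$\frac{M{\left(13,1 + 4 \left(-2\right) \right)} + 172}{\left(75 + 33\right) \left(k{\left(14 \right)} + r\right) + 250} = \frac{\left(2 - \frac{1 + 4 \left(-2\right)}{2}\right) + 172}{\left(75 + 33\right) \left(\left(8 + 14\right) + 55\right) + 250} = \frac{\left(2 - \frac{1 - 8}{2}\right) + 172}{108 \left(22 + 55\right) + 250} = \frac{\left(2 - - \frac{7}{2}\right) + 172}{108 \cdot 77 + 250} = \frac{\left(2 + \frac{7}{2}\right) + 172}{8316 + 250} = \frac{\frac{11}{2} + 172}{8566} = \frac{355}{2} \cdot \frac{1}{8566} = \frac{355}{17132}$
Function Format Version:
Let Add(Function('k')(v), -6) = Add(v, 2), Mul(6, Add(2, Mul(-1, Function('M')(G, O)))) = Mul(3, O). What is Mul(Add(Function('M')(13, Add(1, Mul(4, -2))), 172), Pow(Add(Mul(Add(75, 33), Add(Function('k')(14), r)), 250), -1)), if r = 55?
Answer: Rational(355, 17132) ≈ 0.020721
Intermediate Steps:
Function('M')(G, O) = Add(2, Mul(Rational(-1, 2), O)) (Function('M')(G, O) = Add(2, Mul(Rational(-1, 6), Mul(3, O))) = Add(2, Mul(Rational(-1, 2), O)))
Function('k')(v) = Add(8, v) (Function('k')(v) = Add(6, Add(v, 2)) = Add(6, Add(2, v)) = Add(8, v))
Mul(Add(Function('M')(13, Add(1, Mul(4, -2))), 172), Pow(Add(Mul(Add(75, 33), Add(Function('k')(14), r)), 250), -1)) = Mul(Add(Add(2, Mul(Rational(-1, 2), Add(1, Mul(4, -2)))), 172), Pow(Add(Mul(Add(75, 33), Add(Add(8, 14), 55)), 250), -1)) = Mul(Add(Add(2, Mul(Rational(-1, 2), Add(1, -8))), 172), Pow(Add(Mul(108, Add(22, 55)), 250), -1)) = Mul(Add(Add(2, Mul(Rational(-1, 2), -7)), 172), Pow(Add(Mul(108, 77), 250), -1)) = Mul(Add(Add(2, Rational(7, 2)), 172), Pow(Add(8316, 250), -1)) = Mul(Add(Rational(11, 2), 172), Pow(8566, -1)) = Mul(Rational(355, 2), Rational(1, 8566)) = Rational(355, 17132)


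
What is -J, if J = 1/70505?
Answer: -1/70505 ≈ -1.4183e-5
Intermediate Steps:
J = 1/70505 ≈ 1.4183e-5
-J = -1*1/70505 = -1/70505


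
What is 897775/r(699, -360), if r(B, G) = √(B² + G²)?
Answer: 897775*√68689/206067 ≈ 1141.8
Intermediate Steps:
897775/r(699, -360) = 897775/(√(699² + (-360)²)) = 897775/(√(488601 + 129600)) = 897775/(√618201) = 897775/((3*√68689)) = 897775*(√68689/206067) = 897775*√68689/206067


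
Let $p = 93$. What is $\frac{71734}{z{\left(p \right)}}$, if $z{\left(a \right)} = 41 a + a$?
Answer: $\frac{1157}{63} \approx 18.365$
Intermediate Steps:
$z{\left(a \right)} = 42 a$
$\frac{71734}{z{\left(p \right)}} = \frac{71734}{42 \cdot 93} = \frac{71734}{3906} = 71734 \cdot \frac{1}{3906} = \frac{1157}{63}$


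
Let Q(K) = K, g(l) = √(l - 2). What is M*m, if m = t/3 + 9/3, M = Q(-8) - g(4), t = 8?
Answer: -136/3 - 17*√2/3 ≈ -53.347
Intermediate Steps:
g(l) = √(-2 + l)
M = -8 - √2 (M = -8 - √(-2 + 4) = -8 - √2 ≈ -9.4142)
m = 17/3 (m = 8/3 + 9/3 = 8*(⅓) + 9*(⅓) = 8/3 + 3 = 17/3 ≈ 5.6667)
M*m = (-8 - √2)*(17/3) = -136/3 - 17*√2/3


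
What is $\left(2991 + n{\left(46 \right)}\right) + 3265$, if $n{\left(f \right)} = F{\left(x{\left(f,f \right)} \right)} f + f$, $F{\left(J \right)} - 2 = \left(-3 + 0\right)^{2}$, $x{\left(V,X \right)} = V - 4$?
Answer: $6808$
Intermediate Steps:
$x{\left(V,X \right)} = -4 + V$
$F{\left(J \right)} = 11$ ($F{\left(J \right)} = 2 + \left(-3 + 0\right)^{2} = 2 + \left(-3\right)^{2} = 2 + 9 = 11$)
$n{\left(f \right)} = 12 f$ ($n{\left(f \right)} = 11 f + f = 12 f$)
$\left(2991 + n{\left(46 \right)}\right) + 3265 = \left(2991 + 12 \cdot 46\right) + 3265 = \left(2991 + 552\right) + 3265 = 3543 + 3265 = 6808$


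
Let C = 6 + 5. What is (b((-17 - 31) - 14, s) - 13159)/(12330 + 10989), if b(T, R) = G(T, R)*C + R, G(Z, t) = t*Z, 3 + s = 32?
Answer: -32908/23319 ≈ -1.4112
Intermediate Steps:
s = 29 (s = -3 + 32 = 29)
G(Z, t) = Z*t
C = 11
b(T, R) = R + 11*R*T (b(T, R) = (T*R)*11 + R = (R*T)*11 + R = 11*R*T + R = R + 11*R*T)
(b((-17 - 31) - 14, s) - 13159)/(12330 + 10989) = (29*(1 + 11*((-17 - 31) - 14)) - 13159)/(12330 + 10989) = (29*(1 + 11*(-48 - 14)) - 13159)/23319 = (29*(1 + 11*(-62)) - 13159)*(1/23319) = (29*(1 - 682) - 13159)*(1/23319) = (29*(-681) - 13159)*(1/23319) = (-19749 - 13159)*(1/23319) = -32908*1/23319 = -32908/23319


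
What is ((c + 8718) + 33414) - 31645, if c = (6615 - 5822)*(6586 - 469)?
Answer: 4861268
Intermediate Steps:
c = 4850781 (c = 793*6117 = 4850781)
((c + 8718) + 33414) - 31645 = ((4850781 + 8718) + 33414) - 31645 = (4859499 + 33414) - 31645 = 4892913 - 31645 = 4861268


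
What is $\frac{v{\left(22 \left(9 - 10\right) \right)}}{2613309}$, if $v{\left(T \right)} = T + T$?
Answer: $- \frac{44}{2613309} \approx -1.6837 \cdot 10^{-5}$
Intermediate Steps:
$v{\left(T \right)} = 2 T$
$\frac{v{\left(22 \left(9 - 10\right) \right)}}{2613309} = \frac{2 \cdot 22 \left(9 - 10\right)}{2613309} = 2 \cdot 22 \left(-1\right) \frac{1}{2613309} = 2 \left(-22\right) \frac{1}{2613309} = \left(-44\right) \frac{1}{2613309} = - \frac{44}{2613309}$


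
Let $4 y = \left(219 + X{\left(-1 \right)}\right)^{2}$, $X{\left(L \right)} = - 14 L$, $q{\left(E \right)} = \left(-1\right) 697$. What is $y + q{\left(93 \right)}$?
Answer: $\frac{51501}{4} \approx 12875.0$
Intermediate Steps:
$q{\left(E \right)} = -697$
$y = \frac{54289}{4}$ ($y = \frac{\left(219 - -14\right)^{2}}{4} = \frac{\left(219 + 14\right)^{2}}{4} = \frac{233^{2}}{4} = \frac{1}{4} \cdot 54289 = \frac{54289}{4} \approx 13572.0$)
$y + q{\left(93 \right)} = \frac{54289}{4} - 697 = \frac{51501}{4}$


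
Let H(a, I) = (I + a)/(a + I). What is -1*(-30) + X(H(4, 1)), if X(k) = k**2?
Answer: 31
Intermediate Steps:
H(a, I) = 1 (H(a, I) = (I + a)/(I + a) = 1)
-1*(-30) + X(H(4, 1)) = -1*(-30) + 1**2 = 30 + 1 = 31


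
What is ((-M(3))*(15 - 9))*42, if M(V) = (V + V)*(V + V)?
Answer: -9072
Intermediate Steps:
M(V) = 4*V² (M(V) = (2*V)*(2*V) = 4*V²)
((-M(3))*(15 - 9))*42 = ((-4*3²)*(15 - 9))*42 = (-4*9*6)*42 = (-1*36*6)*42 = -36*6*42 = -216*42 = -9072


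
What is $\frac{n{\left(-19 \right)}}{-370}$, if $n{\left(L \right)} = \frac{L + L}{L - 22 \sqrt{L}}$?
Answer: $- \frac{19}{93055} + \frac{22 i \sqrt{19}}{93055} \approx -0.00020418 + 0.0010305 i$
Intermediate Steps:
$n{\left(L \right)} = \frac{2 L}{L - 22 \sqrt{L}}$
$\frac{n{\left(-19 \right)}}{-370} = \frac{2 \left(-19\right) \frac{1}{-19 - 22 \sqrt{-19}}}{-370} = 2 \left(-19\right) \frac{1}{-19 - 22 i \sqrt{19}} \left(- \frac{1}{370}\right) = - \frac{38}{-19 - 22 i \sqrt{19}} \left(- \frac{1}{370}\right) = \frac{19}{185 \left(-19 - 22 i \sqrt{19}\right)}$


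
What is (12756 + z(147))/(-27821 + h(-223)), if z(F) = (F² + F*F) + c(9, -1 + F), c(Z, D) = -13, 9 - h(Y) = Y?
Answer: -55961/27589 ≈ -2.0284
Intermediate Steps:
h(Y) = 9 - Y
z(F) = -13 + 2*F² (z(F) = (F² + F*F) - 13 = (F² + F²) - 13 = 2*F² - 13 = -13 + 2*F²)
(12756 + z(147))/(-27821 + h(-223)) = (12756 + (-13 + 2*147²))/(-27821 + (9 - 1*(-223))) = (12756 + (-13 + 2*21609))/(-27821 + (9 + 223)) = (12756 + (-13 + 43218))/(-27821 + 232) = (12756 + 43205)/(-27589) = 55961*(-1/27589) = -55961/27589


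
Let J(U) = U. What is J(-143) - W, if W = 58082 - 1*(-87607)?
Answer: -145832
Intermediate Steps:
W = 145689 (W = 58082 + 87607 = 145689)
J(-143) - W = -143 - 1*145689 = -143 - 145689 = -145832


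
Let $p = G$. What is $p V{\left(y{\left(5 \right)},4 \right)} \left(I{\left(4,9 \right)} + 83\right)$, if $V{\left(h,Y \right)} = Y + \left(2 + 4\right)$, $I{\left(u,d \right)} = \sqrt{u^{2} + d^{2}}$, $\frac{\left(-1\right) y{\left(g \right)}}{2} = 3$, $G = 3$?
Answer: $2490 + 30 \sqrt{97} \approx 2785.5$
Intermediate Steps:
$y{\left(g \right)} = -6$ ($y{\left(g \right)} = \left(-2\right) 3 = -6$)
$I{\left(u,d \right)} = \sqrt{d^{2} + u^{2}}$
$V{\left(h,Y \right)} = 6 + Y$ ($V{\left(h,Y \right)} = Y + 6 = 6 + Y$)
$p = 3$
$p V{\left(y{\left(5 \right)},4 \right)} \left(I{\left(4,9 \right)} + 83\right) = 3 \left(6 + 4\right) \left(\sqrt{9^{2} + 4^{2}} + 83\right) = 3 \cdot 10 \left(\sqrt{81 + 16} + 83\right) = 30 \left(\sqrt{97} + 83\right) = 30 \left(83 + \sqrt{97}\right) = 2490 + 30 \sqrt{97}$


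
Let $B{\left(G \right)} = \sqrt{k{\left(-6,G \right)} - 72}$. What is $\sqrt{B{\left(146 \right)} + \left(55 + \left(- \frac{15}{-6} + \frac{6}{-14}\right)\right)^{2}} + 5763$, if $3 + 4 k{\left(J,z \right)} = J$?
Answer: $5763 + \frac{\sqrt{638401 + 294 i \sqrt{33}}}{14} \approx 5820.1 + 0.075492 i$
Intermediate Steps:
$k{\left(J,z \right)} = - \frac{3}{4} + \frac{J}{4}$
$B{\left(G \right)} = \frac{3 i \sqrt{33}}{2}$ ($B{\left(G \right)} = \sqrt{\left(- \frac{3}{4} + \frac{1}{4} \left(-6\right)\right) - 72} = \sqrt{\left(- \frac{3}{4} - \frac{3}{2}\right) - 72} = \sqrt{- \frac{9}{4} - 72} = \sqrt{- \frac{297}{4}} = \frac{3 i \sqrt{33}}{2}$)
$\sqrt{B{\left(146 \right)} + \left(55 + \left(- \frac{15}{-6} + \frac{6}{-14}\right)\right)^{2}} + 5763 = \sqrt{\frac{3 i \sqrt{33}}{2} + \left(55 + \left(- \frac{15}{-6} + \frac{6}{-14}\right)\right)^{2}} + 5763 = \sqrt{\frac{3 i \sqrt{33}}{2} + \left(55 + \left(\left(-15\right) \left(- \frac{1}{6}\right) + 6 \left(- \frac{1}{14}\right)\right)\right)^{2}} + 5763 = \sqrt{\frac{3 i \sqrt{33}}{2} + \left(55 + \left(\frac{5}{2} - \frac{3}{7}\right)\right)^{2}} + 5763 = \sqrt{\frac{3 i \sqrt{33}}{2} + \left(55 + \frac{29}{14}\right)^{2}} + 5763 = \sqrt{\frac{3 i \sqrt{33}}{2} + \left(\frac{799}{14}\right)^{2}} + 5763 = \sqrt{\frac{3 i \sqrt{33}}{2} + \frac{638401}{196}} + 5763 = \sqrt{\frac{638401}{196} + \frac{3 i \sqrt{33}}{2}} + 5763 = 5763 + \sqrt{\frac{638401}{196} + \frac{3 i \sqrt{33}}{2}}$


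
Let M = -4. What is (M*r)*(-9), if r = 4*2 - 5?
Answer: 108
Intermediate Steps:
r = 3 (r = 8 - 5 = 3)
(M*r)*(-9) = -4*3*(-9) = -12*(-9) = 108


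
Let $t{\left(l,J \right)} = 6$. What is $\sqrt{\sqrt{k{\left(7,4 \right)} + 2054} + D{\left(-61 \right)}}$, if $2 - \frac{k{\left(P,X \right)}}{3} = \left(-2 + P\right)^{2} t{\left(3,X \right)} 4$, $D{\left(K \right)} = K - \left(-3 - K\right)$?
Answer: $\sqrt{-119 + 2 \sqrt{65}} \approx 10.143 i$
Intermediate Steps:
$D{\left(K \right)} = 3 + 2 K$ ($D{\left(K \right)} = K + \left(3 + K\right) = 3 + 2 K$)
$k{\left(P,X \right)} = 6 - 72 \left(-2 + P\right)^{2}$ ($k{\left(P,X \right)} = 6 - 3 \left(-2 + P\right)^{2} \cdot 6 \cdot 4 = 6 - 3 \cdot 6 \left(-2 + P\right)^{2} \cdot 4 = 6 - 3 \cdot 24 \left(-2 + P\right)^{2} = 6 - 72 \left(-2 + P\right)^{2}$)
$\sqrt{\sqrt{k{\left(7,4 \right)} + 2054} + D{\left(-61 \right)}} = \sqrt{\sqrt{\left(6 - 72 \left(-2 + 7\right)^{2}\right) + 2054} + \left(3 + 2 \left(-61\right)\right)} = \sqrt{\sqrt{\left(6 - 72 \cdot 5^{2}\right) + 2054} + \left(3 - 122\right)} = \sqrt{\sqrt{\left(6 - 1800\right) + 2054} - 119} = \sqrt{\sqrt{-1794 + 2054} - 119} = \sqrt{\sqrt{260} - 119} = \sqrt{2 \sqrt{65} - 119} = \sqrt{-119 + 2 \sqrt{65}}$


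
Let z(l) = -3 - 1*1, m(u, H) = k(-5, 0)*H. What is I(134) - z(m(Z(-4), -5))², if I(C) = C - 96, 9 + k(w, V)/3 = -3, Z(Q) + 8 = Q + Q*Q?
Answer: 22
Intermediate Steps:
Z(Q) = -8 + Q + Q² (Z(Q) = -8 + (Q + Q*Q) = -8 + (Q + Q²) = -8 + Q + Q²)
k(w, V) = -36 (k(w, V) = -27 + 3*(-3) = -27 - 9 = -36)
m(u, H) = -36*H
I(C) = -96 + C
z(l) = -4 (z(l) = -3 - 1 = -4)
I(134) - z(m(Z(-4), -5))² = (-96 + 134) - 1*(-4)² = 38 - 1*16 = 38 - 16 = 22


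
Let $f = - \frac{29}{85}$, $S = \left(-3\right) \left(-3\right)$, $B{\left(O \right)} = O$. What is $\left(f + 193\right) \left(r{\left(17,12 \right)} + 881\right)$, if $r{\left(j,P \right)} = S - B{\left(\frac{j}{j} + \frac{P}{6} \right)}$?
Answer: $\frac{14525512}{85} \approx 1.7089 \cdot 10^{5}$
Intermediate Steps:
$S = 9$
$f = - \frac{29}{85}$ ($f = \left(-29\right) \frac{1}{85} = - \frac{29}{85} \approx -0.34118$)
$r{\left(j,P \right)} = 8 - \frac{P}{6}$ ($r{\left(j,P \right)} = 9 - \left(\frac{j}{j} + \frac{P}{6}\right) = 9 - \left(1 + P \frac{1}{6}\right) = 9 - \left(1 + \frac{P}{6}\right) = 8 - \frac{P}{6}$)
$\left(f + 193\right) \left(r{\left(17,12 \right)} + 881\right) = \left(- \frac{29}{85} + 193\right) \left(\left(8 - 2\right) + 881\right) = \frac{16376 \left(\left(8 - 2\right) + 881\right)}{85} = \frac{16376 \left(6 + 881\right)}{85} = \frac{16376}{85} \cdot 887 = \frac{14525512}{85}$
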